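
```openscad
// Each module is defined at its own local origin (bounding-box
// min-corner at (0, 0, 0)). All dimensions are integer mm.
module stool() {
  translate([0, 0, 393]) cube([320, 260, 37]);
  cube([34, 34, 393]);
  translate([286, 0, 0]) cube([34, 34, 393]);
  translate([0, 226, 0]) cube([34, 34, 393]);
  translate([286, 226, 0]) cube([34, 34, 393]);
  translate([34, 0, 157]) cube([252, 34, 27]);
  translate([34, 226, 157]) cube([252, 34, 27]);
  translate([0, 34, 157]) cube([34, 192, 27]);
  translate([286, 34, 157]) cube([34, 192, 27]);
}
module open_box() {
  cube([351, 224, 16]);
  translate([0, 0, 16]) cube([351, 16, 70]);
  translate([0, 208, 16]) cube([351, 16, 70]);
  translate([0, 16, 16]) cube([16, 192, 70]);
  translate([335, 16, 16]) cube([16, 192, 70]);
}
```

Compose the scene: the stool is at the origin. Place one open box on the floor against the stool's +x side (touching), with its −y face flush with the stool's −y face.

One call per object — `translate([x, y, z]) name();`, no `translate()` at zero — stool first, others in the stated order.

stool();
translate([320, 0, 0]) open_box();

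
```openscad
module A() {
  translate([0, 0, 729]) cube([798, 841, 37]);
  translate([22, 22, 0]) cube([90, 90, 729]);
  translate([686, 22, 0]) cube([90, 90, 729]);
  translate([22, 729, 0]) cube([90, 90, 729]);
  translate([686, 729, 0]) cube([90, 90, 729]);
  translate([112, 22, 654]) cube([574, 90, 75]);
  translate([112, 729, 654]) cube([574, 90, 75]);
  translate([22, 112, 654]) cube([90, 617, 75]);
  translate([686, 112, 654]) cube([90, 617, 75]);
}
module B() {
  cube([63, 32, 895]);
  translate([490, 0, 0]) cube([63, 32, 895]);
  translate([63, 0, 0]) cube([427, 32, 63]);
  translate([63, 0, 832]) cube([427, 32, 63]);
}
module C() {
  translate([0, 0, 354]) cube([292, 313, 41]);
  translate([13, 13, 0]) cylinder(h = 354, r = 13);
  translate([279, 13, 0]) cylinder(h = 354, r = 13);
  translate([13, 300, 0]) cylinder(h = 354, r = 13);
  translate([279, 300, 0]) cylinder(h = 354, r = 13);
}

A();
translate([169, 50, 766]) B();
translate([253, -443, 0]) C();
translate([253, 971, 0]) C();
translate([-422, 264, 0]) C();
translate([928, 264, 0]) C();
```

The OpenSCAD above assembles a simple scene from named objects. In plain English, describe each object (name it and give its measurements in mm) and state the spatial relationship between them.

A is a rectangular dining table. The top is 798×841×37 mm with its upper surface at z = 766 mm. It stands on four 90×90 mm square legs, each inset 22 mm from the nearest pair of top edges, running from the floor to the underside of the top. Four apron rails, 90 mm thick and 75 mm tall, run between adjacent legs with their top edges flush with the underside of the top and their outer faces flush with the legs' outer faces.

B is a picture frame with a 427×769 mm rectangular opening (x by z) and a uniform 63 mm border on every side. Frame depth is 32 mm along y. It is built from two vertical stiles running the full outside height and two horizontal rails spanning the gap between the stiles.

C is a simple wooden stool: a rectangular seat 292 mm (x) by 313 mm (y), 41 mm thick, top face at z = 395 mm, on four round legs, each 26 mm in diameter. The legs rest on z = 0, each leg's axis is inset half a diameter from the nearest pair of seat edges (so the leg's bounding box is flush with the corner).

The picture frame is on top of the table. Four stools sit around the table at the −y, +y, −x, +x sides.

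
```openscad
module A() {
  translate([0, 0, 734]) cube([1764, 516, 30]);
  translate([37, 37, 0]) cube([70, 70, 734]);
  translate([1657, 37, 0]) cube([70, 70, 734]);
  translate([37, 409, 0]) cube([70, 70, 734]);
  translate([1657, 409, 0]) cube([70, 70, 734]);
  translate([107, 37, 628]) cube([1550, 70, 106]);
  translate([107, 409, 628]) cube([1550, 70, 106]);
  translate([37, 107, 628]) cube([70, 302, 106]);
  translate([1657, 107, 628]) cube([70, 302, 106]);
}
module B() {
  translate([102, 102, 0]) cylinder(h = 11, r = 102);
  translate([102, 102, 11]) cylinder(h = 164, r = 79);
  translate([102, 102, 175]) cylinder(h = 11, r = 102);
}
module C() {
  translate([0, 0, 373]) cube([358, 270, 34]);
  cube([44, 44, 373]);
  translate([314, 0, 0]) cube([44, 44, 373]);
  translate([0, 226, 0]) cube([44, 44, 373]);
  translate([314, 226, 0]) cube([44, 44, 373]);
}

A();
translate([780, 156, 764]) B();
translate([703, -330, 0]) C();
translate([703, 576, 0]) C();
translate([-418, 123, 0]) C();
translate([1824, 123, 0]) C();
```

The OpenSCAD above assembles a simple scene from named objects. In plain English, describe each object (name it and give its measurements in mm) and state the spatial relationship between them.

A is a table: top 1764 mm (x) × 516 mm (y), 30 mm thick, upper face at z = 764 mm, on four 70×70 mm square legs, each inset 37 mm from the nearest pair of top edges, running from z = 0 to the bottom of the top. Four apron rails, 70 mm thick and 106 mm tall, run between adjacent legs with their top edges flush with the underside of the top and their outer faces flush with the legs' outer faces.

B is a spool: two coaxial disc flanges of radius 102 mm and thickness 11 mm, joined by a core cylinder of radius 79 mm and height 164 mm. The lower flange rests on z = 0 and the three cylinders share a vertical axis.

C is a four-legged stool. The seat is 358×270 mm, 34 mm thick, top at z = 407 mm. It stands on four square legs, each 44×44 mm in cross-section, from z = 0 to the seat underside, each flush with a corner of the seat.

The spool is on top of the table, centred. Four stools sit around the table at the −y, +y, −x, +x sides.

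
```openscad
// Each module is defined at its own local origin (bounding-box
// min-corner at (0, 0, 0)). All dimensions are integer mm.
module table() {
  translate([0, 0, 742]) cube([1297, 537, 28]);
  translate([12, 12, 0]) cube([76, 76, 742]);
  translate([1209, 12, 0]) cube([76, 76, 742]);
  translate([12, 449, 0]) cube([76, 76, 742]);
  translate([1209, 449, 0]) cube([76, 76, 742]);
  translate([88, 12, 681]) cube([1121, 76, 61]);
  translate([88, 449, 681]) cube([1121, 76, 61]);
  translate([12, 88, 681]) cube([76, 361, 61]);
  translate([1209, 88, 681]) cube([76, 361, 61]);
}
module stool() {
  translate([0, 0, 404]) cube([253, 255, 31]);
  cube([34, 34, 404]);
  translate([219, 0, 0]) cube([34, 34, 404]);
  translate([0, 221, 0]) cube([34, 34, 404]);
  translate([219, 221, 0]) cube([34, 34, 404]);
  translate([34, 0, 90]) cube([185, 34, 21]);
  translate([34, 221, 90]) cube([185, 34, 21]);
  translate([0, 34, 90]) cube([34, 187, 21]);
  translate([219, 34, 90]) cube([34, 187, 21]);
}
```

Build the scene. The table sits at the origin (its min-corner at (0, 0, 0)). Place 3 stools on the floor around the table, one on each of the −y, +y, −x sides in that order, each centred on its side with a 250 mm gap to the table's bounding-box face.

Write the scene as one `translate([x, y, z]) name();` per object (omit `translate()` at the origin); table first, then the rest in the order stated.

table();
translate([522, -505, 0]) stool();
translate([522, 787, 0]) stool();
translate([-503, 141, 0]) stool();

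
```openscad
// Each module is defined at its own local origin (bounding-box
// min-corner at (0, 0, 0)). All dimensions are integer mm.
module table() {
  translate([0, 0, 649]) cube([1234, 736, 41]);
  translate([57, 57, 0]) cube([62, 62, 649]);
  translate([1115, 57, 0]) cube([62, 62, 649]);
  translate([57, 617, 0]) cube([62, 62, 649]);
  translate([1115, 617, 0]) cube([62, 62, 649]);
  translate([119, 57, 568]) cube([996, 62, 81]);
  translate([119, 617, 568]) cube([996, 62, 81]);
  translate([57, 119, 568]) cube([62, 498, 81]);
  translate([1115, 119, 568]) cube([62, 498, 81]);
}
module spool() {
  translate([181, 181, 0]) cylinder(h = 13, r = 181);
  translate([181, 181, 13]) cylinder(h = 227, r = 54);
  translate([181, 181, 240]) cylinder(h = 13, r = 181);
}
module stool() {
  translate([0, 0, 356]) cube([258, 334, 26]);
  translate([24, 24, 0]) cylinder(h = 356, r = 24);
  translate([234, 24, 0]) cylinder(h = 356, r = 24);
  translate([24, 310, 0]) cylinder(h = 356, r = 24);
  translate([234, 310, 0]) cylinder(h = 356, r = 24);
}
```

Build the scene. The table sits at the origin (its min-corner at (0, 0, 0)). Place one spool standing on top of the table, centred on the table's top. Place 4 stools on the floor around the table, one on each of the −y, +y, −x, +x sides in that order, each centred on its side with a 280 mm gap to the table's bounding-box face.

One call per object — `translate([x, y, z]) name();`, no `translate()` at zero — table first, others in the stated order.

table();
translate([436, 187, 690]) spool();
translate([488, -614, 0]) stool();
translate([488, 1016, 0]) stool();
translate([-538, 201, 0]) stool();
translate([1514, 201, 0]) stool();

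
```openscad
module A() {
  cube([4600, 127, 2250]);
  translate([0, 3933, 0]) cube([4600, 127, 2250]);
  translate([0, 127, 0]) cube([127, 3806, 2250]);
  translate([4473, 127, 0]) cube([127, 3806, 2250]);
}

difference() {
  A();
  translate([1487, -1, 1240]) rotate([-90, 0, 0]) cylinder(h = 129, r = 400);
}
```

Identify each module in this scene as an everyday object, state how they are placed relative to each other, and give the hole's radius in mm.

A is a house frame. The house frame has a circular hole through its front wall. The hole's radius is 400 mm.

The subtracted cylinder has r = 400 mm.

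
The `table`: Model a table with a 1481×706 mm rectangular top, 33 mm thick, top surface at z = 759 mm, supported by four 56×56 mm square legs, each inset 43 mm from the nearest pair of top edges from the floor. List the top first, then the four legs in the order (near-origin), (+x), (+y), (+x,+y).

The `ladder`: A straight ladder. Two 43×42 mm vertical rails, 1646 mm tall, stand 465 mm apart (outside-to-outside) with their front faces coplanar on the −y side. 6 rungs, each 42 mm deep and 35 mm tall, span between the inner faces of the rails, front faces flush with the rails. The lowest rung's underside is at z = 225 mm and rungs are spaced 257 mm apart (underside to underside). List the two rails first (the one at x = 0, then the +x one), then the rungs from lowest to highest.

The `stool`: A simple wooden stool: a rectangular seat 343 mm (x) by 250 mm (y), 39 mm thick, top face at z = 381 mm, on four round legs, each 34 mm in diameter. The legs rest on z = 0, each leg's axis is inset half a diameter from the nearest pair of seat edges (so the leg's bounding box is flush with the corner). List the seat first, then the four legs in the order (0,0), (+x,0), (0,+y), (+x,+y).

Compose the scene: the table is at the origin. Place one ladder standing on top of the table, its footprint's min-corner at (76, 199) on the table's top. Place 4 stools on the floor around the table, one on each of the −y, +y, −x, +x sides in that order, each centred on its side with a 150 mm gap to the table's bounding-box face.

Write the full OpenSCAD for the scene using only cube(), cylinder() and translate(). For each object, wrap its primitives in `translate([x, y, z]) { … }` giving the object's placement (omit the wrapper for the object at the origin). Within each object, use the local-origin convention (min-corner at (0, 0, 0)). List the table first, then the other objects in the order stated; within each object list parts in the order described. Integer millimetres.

translate([0, 0, 726]) cube([1481, 706, 33]);
translate([43, 43, 0]) cube([56, 56, 726]);
translate([1382, 43, 0]) cube([56, 56, 726]);
translate([43, 607, 0]) cube([56, 56, 726]);
translate([1382, 607, 0]) cube([56, 56, 726]);
translate([76, 199, 759]) {
  cube([43, 42, 1646]);
  translate([422, 0, 0]) cube([43, 42, 1646]);
  translate([43, 0, 225]) cube([379, 42, 35]);
  translate([43, 0, 482]) cube([379, 42, 35]);
  translate([43, 0, 739]) cube([379, 42, 35]);
  translate([43, 0, 996]) cube([379, 42, 35]);
  translate([43, 0, 1253]) cube([379, 42, 35]);
  translate([43, 0, 1510]) cube([379, 42, 35]);
}
translate([569, -400, 0]) {
  translate([0, 0, 342]) cube([343, 250, 39]);
  translate([17, 17, 0]) cylinder(h = 342, r = 17);
  translate([326, 17, 0]) cylinder(h = 342, r = 17);
  translate([17, 233, 0]) cylinder(h = 342, r = 17);
  translate([326, 233, 0]) cylinder(h = 342, r = 17);
}
translate([569, 856, 0]) {
  translate([0, 0, 342]) cube([343, 250, 39]);
  translate([17, 17, 0]) cylinder(h = 342, r = 17);
  translate([326, 17, 0]) cylinder(h = 342, r = 17);
  translate([17, 233, 0]) cylinder(h = 342, r = 17);
  translate([326, 233, 0]) cylinder(h = 342, r = 17);
}
translate([-493, 228, 0]) {
  translate([0, 0, 342]) cube([343, 250, 39]);
  translate([17, 17, 0]) cylinder(h = 342, r = 17);
  translate([326, 17, 0]) cylinder(h = 342, r = 17);
  translate([17, 233, 0]) cylinder(h = 342, r = 17);
  translate([326, 233, 0]) cylinder(h = 342, r = 17);
}
translate([1631, 228, 0]) {
  translate([0, 0, 342]) cube([343, 250, 39]);
  translate([17, 17, 0]) cylinder(h = 342, r = 17);
  translate([326, 17, 0]) cylinder(h = 342, r = 17);
  translate([17, 233, 0]) cylinder(h = 342, r = 17);
  translate([326, 233, 0]) cylinder(h = 342, r = 17);
}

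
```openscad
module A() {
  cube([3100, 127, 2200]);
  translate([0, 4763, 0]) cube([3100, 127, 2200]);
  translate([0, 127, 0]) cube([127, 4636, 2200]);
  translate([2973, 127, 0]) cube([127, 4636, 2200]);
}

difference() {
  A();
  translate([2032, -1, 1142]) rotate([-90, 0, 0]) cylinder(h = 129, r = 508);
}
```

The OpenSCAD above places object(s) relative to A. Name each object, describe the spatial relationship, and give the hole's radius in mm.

The subtracted cylinder has r = 508 mm.

A is a house frame. The house frame has a circular hole through its front wall. The hole's radius is 508 mm.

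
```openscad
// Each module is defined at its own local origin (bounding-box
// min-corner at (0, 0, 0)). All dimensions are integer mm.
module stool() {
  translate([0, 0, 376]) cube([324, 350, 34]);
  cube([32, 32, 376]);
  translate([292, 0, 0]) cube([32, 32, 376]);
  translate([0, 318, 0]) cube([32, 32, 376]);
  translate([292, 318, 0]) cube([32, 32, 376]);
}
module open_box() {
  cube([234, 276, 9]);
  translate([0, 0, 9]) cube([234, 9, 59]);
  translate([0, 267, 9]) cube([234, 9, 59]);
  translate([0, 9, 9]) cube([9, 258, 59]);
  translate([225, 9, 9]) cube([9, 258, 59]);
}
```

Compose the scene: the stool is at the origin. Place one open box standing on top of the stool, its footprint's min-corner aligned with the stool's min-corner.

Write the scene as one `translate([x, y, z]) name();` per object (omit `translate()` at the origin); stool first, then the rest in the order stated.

stool();
translate([0, 0, 410]) open_box();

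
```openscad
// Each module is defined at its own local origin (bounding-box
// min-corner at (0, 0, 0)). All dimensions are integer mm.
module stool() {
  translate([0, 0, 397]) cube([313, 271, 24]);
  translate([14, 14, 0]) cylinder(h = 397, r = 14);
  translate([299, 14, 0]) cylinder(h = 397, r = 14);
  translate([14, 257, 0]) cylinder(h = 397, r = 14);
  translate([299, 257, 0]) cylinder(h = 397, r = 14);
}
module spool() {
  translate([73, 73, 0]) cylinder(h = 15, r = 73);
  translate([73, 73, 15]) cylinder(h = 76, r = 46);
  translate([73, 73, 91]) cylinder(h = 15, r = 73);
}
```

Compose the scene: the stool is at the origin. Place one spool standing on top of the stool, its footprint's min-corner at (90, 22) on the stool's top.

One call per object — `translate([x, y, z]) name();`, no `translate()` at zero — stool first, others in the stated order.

stool();
translate([90, 22, 421]) spool();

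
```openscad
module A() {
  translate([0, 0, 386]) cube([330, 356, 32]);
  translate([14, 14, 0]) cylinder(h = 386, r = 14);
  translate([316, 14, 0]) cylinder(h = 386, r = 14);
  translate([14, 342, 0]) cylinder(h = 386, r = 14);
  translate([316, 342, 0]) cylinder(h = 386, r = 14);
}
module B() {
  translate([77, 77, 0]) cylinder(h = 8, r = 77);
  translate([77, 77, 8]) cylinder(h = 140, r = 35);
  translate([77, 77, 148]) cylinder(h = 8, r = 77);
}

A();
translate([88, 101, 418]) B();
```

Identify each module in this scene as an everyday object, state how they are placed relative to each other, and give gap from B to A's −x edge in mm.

A is a stool. B is a spool. The spool is on top of the stool, centred. The gap from the spool to the stool's −x edge is 88 mm.

The spool's min-x is at 88; the stool's min-x is 0; gap = 88 mm.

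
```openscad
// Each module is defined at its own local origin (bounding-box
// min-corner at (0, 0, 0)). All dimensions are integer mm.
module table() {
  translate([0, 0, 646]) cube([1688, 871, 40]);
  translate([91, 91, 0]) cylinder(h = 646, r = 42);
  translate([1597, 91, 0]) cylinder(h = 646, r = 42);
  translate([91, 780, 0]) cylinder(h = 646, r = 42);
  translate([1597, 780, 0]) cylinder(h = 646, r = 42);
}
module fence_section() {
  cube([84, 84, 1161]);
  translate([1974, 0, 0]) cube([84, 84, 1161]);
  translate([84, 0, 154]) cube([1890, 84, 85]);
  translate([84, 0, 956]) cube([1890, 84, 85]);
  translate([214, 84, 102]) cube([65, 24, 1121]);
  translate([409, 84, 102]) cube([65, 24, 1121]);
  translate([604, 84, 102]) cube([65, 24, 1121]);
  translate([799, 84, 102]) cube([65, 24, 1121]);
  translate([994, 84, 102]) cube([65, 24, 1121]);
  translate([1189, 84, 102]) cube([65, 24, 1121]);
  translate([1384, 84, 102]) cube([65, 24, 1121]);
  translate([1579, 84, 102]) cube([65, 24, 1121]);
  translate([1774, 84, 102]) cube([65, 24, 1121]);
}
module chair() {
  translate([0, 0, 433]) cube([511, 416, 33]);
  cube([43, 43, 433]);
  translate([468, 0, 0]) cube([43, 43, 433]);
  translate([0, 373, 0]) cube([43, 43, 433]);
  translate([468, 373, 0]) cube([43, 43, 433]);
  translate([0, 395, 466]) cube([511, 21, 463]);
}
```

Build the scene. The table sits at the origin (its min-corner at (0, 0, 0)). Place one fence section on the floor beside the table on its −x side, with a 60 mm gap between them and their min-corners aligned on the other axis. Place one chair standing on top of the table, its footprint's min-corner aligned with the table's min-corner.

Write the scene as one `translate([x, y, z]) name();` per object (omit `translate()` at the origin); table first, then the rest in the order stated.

table();
translate([-2118, 0, 0]) fence_section();
translate([0, 0, 686]) chair();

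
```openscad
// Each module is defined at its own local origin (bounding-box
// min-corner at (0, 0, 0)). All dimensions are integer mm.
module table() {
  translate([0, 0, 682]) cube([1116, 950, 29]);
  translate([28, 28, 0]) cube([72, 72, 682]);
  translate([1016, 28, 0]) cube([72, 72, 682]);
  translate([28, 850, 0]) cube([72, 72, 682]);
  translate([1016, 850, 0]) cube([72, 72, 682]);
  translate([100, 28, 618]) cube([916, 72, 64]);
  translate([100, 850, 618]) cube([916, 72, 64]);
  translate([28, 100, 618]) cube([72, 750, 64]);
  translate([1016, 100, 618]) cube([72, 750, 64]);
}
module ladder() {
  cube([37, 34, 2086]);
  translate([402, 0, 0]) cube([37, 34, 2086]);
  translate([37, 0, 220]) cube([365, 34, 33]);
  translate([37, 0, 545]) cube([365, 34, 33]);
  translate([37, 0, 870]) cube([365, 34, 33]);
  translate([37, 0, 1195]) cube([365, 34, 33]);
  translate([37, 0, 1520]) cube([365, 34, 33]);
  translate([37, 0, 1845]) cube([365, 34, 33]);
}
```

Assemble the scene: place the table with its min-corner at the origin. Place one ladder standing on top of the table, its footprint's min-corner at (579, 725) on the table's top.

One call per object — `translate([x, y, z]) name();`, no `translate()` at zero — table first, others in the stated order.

table();
translate([579, 725, 711]) ladder();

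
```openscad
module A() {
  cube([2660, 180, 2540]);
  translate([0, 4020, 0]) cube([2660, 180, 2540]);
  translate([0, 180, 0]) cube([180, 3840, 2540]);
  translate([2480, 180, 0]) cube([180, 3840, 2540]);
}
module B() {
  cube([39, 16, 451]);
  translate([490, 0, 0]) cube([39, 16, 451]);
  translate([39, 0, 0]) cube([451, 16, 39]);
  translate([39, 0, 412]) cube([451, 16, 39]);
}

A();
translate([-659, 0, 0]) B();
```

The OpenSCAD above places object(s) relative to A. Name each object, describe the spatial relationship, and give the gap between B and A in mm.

A is a house frame. B is a picture frame. The picture frame is on the floor beside the house frame on its −x side. The gap between the picture frame and the house frame is 130 mm.

The picture frame's nearest face is 130 mm from the house frame's −x face.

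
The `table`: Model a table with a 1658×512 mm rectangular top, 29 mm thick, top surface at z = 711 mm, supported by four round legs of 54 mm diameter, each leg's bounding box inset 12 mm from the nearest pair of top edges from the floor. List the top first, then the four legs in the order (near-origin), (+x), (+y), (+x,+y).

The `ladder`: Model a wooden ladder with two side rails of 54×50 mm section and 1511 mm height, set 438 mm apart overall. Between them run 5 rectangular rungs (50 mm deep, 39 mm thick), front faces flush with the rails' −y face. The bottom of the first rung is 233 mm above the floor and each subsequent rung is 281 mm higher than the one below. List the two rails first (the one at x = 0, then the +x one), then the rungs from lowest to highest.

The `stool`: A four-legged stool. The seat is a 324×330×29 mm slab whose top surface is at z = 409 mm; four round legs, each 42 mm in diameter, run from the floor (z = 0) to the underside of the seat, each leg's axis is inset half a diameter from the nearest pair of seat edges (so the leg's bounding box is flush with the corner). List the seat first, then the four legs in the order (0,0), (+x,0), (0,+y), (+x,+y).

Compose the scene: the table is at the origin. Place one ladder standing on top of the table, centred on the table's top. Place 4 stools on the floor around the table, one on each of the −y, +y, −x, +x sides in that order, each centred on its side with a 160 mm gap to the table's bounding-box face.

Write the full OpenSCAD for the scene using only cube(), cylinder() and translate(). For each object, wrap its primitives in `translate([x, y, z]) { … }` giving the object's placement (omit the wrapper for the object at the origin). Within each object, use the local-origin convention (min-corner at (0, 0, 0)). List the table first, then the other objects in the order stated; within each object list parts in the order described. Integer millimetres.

translate([0, 0, 682]) cube([1658, 512, 29]);
translate([39, 39, 0]) cylinder(h = 682, r = 27);
translate([1619, 39, 0]) cylinder(h = 682, r = 27);
translate([39, 473, 0]) cylinder(h = 682, r = 27);
translate([1619, 473, 0]) cylinder(h = 682, r = 27);
translate([610, 231, 711]) {
  cube([54, 50, 1511]);
  translate([384, 0, 0]) cube([54, 50, 1511]);
  translate([54, 0, 233]) cube([330, 50, 39]);
  translate([54, 0, 514]) cube([330, 50, 39]);
  translate([54, 0, 795]) cube([330, 50, 39]);
  translate([54, 0, 1076]) cube([330, 50, 39]);
  translate([54, 0, 1357]) cube([330, 50, 39]);
}
translate([667, -490, 0]) {
  translate([0, 0, 380]) cube([324, 330, 29]);
  translate([21, 21, 0]) cylinder(h = 380, r = 21);
  translate([303, 21, 0]) cylinder(h = 380, r = 21);
  translate([21, 309, 0]) cylinder(h = 380, r = 21);
  translate([303, 309, 0]) cylinder(h = 380, r = 21);
}
translate([667, 672, 0]) {
  translate([0, 0, 380]) cube([324, 330, 29]);
  translate([21, 21, 0]) cylinder(h = 380, r = 21);
  translate([303, 21, 0]) cylinder(h = 380, r = 21);
  translate([21, 309, 0]) cylinder(h = 380, r = 21);
  translate([303, 309, 0]) cylinder(h = 380, r = 21);
}
translate([-484, 91, 0]) {
  translate([0, 0, 380]) cube([324, 330, 29]);
  translate([21, 21, 0]) cylinder(h = 380, r = 21);
  translate([303, 21, 0]) cylinder(h = 380, r = 21);
  translate([21, 309, 0]) cylinder(h = 380, r = 21);
  translate([303, 309, 0]) cylinder(h = 380, r = 21);
}
translate([1818, 91, 0]) {
  translate([0, 0, 380]) cube([324, 330, 29]);
  translate([21, 21, 0]) cylinder(h = 380, r = 21);
  translate([303, 21, 0]) cylinder(h = 380, r = 21);
  translate([21, 309, 0]) cylinder(h = 380, r = 21);
  translate([303, 309, 0]) cylinder(h = 380, r = 21);
}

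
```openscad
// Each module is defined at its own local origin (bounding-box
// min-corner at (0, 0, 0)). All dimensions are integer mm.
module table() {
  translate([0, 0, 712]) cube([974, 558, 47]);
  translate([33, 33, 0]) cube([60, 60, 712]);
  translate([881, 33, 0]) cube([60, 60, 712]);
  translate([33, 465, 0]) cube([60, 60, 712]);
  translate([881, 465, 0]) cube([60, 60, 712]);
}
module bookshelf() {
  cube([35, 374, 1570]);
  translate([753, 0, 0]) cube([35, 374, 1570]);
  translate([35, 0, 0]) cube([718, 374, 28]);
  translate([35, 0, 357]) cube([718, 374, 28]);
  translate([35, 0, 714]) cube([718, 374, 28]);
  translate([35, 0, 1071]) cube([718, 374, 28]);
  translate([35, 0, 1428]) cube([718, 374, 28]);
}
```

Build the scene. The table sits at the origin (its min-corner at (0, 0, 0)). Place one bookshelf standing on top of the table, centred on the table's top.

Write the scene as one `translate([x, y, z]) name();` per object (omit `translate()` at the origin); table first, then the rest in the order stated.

table();
translate([93, 92, 759]) bookshelf();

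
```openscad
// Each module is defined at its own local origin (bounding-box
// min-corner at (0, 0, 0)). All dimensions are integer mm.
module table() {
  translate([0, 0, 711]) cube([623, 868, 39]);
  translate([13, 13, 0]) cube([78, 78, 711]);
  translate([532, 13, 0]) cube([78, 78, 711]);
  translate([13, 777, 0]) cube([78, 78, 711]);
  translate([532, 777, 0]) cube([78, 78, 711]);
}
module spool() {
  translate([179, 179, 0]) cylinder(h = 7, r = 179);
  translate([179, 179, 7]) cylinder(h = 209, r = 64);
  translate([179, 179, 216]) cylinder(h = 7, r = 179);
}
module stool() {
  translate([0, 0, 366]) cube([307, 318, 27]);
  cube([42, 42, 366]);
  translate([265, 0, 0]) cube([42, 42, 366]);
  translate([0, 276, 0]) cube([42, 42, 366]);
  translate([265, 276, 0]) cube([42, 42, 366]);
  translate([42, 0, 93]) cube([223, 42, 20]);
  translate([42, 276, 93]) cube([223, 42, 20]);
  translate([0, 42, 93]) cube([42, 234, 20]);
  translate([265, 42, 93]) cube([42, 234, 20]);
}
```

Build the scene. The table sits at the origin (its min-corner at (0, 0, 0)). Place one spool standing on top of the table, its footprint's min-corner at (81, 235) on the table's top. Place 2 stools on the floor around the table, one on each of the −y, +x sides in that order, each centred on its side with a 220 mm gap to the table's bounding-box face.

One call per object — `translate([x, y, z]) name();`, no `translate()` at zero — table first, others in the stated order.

table();
translate([81, 235, 750]) spool();
translate([158, -538, 0]) stool();
translate([843, 275, 0]) stool();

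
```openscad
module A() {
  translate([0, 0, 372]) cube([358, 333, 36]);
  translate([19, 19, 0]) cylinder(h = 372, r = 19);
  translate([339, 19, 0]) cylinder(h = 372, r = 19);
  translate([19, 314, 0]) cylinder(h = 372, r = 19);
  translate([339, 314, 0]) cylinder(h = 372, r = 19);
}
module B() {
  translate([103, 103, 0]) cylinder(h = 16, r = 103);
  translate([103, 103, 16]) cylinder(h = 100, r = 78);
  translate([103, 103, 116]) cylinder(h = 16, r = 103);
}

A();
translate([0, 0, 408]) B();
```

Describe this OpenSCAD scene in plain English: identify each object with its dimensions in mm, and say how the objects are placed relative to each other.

A is a simple wooden stool: a rectangular seat 358 mm (x) by 333 mm (y), 36 mm thick, top face at z = 408 mm, on four round legs, each 38 mm in diameter. The legs rest on z = 0, each leg's axis is inset half a diameter from the nearest pair of seat edges (so the leg's bounding box is flush with the corner).

B is a spool: two coaxial disc flanges of radius 103 mm and thickness 16 mm, joined by a core cylinder of radius 78 mm and height 100 mm. The lower flange rests on z = 0 and the three cylinders share a vertical axis.

The spool is on top of the stool.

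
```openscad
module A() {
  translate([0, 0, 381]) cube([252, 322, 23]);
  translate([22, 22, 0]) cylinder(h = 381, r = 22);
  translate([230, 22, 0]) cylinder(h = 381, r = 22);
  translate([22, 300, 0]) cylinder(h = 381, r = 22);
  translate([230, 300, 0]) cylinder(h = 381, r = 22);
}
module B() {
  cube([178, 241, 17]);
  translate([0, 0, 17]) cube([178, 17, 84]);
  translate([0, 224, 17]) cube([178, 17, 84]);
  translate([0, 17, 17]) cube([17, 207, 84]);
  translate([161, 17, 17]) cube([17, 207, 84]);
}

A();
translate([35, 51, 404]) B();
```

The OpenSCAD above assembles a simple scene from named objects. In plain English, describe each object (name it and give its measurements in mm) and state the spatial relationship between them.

A is a four-legged stool. The seat is 252×322 mm, 23 mm thick, top at z = 404 mm. It stands on four round legs, each 44 mm in diameter, from z = 0 to the seat underside, each leg's axis is inset half a diameter from the nearest pair of seat edges (so the leg's bounding box is flush with the corner).

B is an open storage box with external size 178×241×101 mm and wall thickness 17 mm (the base is also 17 mm thick). The base covers the whole footprint; the four walls stand on the base, with the y-facing walls full-width and the x-facing walls fitting between their inner faces.

The open box is on top of the stool.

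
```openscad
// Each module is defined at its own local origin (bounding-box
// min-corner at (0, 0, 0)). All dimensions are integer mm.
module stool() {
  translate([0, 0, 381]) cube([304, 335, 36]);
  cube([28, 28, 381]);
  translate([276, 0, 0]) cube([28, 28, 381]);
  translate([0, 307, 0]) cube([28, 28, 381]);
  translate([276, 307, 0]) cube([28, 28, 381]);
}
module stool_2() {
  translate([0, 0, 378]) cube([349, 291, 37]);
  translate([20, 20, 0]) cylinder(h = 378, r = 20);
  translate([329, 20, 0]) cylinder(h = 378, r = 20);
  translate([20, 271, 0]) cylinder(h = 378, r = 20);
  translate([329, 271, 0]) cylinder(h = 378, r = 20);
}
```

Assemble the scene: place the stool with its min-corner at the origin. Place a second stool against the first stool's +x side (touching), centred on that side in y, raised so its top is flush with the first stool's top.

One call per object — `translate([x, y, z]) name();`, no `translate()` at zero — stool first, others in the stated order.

stool();
translate([304, 22, 2]) stool_2();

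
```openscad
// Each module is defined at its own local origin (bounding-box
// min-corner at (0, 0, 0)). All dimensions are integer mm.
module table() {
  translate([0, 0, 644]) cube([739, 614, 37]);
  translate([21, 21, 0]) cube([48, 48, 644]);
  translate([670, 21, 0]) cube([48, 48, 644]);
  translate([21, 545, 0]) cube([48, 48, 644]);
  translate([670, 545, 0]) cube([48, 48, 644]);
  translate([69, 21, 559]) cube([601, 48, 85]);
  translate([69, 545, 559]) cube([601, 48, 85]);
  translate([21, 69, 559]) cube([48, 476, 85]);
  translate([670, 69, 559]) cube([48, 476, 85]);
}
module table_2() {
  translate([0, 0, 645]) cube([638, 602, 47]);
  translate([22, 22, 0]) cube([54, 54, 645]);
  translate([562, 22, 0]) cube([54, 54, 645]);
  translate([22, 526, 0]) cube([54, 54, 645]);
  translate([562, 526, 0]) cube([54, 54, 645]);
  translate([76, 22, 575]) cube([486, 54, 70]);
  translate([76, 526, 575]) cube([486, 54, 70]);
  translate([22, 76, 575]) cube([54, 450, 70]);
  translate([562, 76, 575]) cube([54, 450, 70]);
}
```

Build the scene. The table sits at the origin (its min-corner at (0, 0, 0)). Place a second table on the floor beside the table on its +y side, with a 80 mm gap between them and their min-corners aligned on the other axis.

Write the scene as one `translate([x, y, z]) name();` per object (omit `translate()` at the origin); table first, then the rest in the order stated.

table();
translate([0, 694, 0]) table_2();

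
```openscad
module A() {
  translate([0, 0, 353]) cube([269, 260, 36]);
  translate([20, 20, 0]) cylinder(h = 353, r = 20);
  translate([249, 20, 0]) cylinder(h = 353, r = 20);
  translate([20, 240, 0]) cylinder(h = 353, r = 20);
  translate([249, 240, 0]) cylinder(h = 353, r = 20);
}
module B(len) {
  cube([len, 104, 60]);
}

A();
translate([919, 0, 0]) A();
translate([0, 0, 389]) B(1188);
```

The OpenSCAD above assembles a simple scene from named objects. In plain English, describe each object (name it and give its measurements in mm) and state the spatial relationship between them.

A is a four-legged stool. The seat is 269×260 mm, 36 mm thick, top at z = 389 mm. It stands on four round legs, each 40 mm in diameter, from z = 0 to the seat underside, each leg's axis is inset half a diameter from the nearest pair of seat edges (so the leg's bounding box is flush with the corner).

B is a rectangular beam 1188 mm long (x), 104 mm deep (y), 60 mm thick (z).

The beam spans the tops of two stools placed 650 mm apart, resting at z = 389 mm.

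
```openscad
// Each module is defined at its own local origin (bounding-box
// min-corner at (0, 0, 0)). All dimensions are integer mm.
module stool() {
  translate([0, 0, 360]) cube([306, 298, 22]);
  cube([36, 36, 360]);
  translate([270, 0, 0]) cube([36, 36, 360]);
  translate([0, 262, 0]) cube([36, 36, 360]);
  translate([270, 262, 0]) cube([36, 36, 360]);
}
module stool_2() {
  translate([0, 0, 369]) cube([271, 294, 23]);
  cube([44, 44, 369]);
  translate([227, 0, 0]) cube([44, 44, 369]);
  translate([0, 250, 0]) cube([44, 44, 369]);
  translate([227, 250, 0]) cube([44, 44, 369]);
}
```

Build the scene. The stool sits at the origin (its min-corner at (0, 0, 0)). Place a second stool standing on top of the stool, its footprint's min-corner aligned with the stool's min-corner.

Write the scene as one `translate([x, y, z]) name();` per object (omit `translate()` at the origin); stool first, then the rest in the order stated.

stool();
translate([0, 0, 382]) stool_2();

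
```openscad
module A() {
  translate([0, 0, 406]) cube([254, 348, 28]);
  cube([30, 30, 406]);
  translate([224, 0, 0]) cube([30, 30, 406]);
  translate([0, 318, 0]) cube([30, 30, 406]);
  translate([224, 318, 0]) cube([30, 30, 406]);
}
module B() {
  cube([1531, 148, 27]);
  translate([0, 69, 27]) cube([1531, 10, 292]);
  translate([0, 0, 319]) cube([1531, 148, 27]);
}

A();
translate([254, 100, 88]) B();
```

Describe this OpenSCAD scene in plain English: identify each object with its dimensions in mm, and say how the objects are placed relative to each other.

A is a four-legged stool. The seat is a 254×348×28 mm slab whose top surface is at z = 434 mm; four square legs, each 30×30 mm in cross-section, run from the floor (z = 0) to the underside of the seat, each flush with a corner of the seat.

B is an I-beam lying along x, 1531 mm long. Overall section height 346 mm. Two flanges 148 mm wide (y) and 27 mm thick, one on the floor and one at the top; a web 10 mm thick runs between them, centred on the flange width.

The I-beam is beside the stool with their tops flush at z = 434.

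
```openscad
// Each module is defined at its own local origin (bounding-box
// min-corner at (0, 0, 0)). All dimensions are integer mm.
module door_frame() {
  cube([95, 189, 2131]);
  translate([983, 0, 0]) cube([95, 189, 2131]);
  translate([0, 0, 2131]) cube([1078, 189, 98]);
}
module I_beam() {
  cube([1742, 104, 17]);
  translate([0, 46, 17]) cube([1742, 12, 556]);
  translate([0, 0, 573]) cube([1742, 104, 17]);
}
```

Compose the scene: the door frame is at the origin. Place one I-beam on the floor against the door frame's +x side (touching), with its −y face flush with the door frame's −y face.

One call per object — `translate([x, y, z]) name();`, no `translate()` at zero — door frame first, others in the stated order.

door_frame();
translate([1078, 0, 0]) I_beam();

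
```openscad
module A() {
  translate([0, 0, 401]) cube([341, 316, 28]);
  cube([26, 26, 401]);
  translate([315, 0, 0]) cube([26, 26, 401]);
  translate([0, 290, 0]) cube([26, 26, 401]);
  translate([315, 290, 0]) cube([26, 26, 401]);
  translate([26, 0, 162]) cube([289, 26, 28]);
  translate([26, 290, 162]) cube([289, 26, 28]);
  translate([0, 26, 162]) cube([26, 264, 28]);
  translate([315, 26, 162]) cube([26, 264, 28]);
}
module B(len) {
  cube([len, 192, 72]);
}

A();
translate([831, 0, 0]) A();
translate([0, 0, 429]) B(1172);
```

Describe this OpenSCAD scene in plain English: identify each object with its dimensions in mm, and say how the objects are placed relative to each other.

A is a four-legged stool. The seat is 341×316 mm, 28 mm thick, top at z = 429 mm. It stands on four square legs, each 26×26 mm in cross-section, from z = 0 to the seat underside, each flush with a corner of the seat. Four stretchers, 26 mm wide and 28 mm tall, connect adjacent legs with their undersides at z = 162 mm, each running between the inner faces of the legs it joins and aligned with the legs' outer faces on the other axis.

B is a rectangular beam 1172 mm long (x), 192 mm deep (y), 72 mm thick (z).

The beam spans the tops of two stools placed 490 mm apart, resting at z = 429 mm.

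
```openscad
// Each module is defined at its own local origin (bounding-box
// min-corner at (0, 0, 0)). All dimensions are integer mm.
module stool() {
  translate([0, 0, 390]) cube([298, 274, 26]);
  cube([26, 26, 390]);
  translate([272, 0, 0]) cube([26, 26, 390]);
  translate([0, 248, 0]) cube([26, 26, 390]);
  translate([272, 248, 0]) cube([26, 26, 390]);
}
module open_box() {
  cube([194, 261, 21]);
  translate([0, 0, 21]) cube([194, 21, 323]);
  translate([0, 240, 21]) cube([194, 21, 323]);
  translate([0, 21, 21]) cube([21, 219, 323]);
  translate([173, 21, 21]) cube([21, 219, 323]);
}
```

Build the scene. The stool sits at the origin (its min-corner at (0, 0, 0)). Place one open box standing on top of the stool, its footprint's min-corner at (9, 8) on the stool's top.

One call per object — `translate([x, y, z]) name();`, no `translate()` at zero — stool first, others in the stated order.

stool();
translate([9, 8, 416]) open_box();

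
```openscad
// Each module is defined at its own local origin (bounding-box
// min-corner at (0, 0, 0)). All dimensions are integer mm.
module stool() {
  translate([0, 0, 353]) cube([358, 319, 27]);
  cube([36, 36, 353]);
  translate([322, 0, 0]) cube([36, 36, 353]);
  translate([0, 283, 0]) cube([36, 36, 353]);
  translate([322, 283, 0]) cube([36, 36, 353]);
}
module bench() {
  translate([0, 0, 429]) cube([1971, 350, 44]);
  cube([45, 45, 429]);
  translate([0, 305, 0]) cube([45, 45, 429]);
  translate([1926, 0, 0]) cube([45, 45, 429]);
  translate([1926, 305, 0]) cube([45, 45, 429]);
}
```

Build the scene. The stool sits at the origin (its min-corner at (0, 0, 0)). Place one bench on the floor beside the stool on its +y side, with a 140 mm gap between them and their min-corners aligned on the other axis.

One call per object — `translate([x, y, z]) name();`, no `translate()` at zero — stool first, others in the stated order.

stool();
translate([0, 459, 0]) bench();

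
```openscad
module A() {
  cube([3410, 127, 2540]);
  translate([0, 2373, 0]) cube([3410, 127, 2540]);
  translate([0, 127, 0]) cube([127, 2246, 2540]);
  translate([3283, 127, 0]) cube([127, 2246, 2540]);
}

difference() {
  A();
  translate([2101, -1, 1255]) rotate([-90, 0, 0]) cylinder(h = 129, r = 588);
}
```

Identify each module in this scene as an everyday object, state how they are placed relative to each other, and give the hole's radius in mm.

A is a house frame. The house frame has a circular hole through its front wall. The hole's radius is 588 mm.

The subtracted cylinder has r = 588 mm.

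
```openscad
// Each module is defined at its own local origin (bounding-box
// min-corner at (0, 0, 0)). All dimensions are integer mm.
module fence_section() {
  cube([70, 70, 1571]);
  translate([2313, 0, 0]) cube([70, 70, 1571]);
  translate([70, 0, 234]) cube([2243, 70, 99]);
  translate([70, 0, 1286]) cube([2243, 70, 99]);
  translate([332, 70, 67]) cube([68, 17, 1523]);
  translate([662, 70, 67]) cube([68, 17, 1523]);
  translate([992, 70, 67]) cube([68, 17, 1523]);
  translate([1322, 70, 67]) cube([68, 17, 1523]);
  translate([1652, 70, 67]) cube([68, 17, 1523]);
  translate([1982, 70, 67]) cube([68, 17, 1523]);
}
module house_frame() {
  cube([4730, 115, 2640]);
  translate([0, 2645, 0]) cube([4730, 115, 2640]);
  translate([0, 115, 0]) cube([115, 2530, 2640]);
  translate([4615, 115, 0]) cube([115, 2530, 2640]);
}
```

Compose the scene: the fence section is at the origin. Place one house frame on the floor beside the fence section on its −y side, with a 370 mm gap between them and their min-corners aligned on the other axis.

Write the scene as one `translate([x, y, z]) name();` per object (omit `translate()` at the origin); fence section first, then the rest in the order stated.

fence_section();
translate([0, -3130, 0]) house_frame();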